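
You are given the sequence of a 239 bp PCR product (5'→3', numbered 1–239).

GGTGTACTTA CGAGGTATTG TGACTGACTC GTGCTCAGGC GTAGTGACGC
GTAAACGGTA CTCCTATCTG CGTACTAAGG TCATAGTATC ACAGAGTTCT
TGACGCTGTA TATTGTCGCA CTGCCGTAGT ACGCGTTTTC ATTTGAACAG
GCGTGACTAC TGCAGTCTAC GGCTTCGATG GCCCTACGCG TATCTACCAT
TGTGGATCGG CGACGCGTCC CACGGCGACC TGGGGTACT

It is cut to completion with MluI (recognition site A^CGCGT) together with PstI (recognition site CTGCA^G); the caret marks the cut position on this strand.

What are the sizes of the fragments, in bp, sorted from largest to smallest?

MluI sites (ACGCGT) start at positions 47, 131, 186, 213.
MluI cuts after the first base of each site, so after positions 47, 131, 186, 213.
The PstI site (CTGCAG) starts at position 160.
PstI cuts after base 5 of each site (before the last base), so after position 164.
Combined cut positions: 47, 131, 164, 186, 213.
Linear molecule, 5 cuts → 6 fragments:
  1–47 → 47 bp
  48–131 → 84 bp
  132–164 → 33 bp
  165–186 → 22 bp
  187–213 → 27 bp
  214–239 → 26 bp
Sorted largest to smallest: 84, 47, 33, 27, 26, 22 bp.

84, 47, 33, 27, 26, 22 bp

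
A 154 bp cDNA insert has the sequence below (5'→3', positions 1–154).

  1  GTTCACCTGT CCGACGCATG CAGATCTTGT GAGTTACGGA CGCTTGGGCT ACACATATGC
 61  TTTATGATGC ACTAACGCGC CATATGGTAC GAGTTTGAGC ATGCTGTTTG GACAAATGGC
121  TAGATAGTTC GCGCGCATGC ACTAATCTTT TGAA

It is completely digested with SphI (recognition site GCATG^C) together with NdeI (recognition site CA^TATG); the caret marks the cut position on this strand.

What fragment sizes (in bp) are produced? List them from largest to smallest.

36, 35, 27, 21, 20, 15 bp

SphI sites (GCATGC) start at positions 16, 99, 135.
SphI cuts after base 5 of each site (before the last base), so after positions 20, 103, 139.
NdeI sites (CATATG) start at positions 54, 81.
NdeI cuts after base 2 of each site, so after positions 55, 82.
Combined cut positions: 20, 55, 82, 103, 139.
Linear molecule, 5 cuts → 6 fragments:
  1–20 → 20 bp
  21–55 → 35 bp
  56–82 → 27 bp
  83–103 → 21 bp
  104–139 → 36 bp
  140–154 → 15 bp
Sorted largest to smallest: 36, 35, 27, 21, 20, 15 bp.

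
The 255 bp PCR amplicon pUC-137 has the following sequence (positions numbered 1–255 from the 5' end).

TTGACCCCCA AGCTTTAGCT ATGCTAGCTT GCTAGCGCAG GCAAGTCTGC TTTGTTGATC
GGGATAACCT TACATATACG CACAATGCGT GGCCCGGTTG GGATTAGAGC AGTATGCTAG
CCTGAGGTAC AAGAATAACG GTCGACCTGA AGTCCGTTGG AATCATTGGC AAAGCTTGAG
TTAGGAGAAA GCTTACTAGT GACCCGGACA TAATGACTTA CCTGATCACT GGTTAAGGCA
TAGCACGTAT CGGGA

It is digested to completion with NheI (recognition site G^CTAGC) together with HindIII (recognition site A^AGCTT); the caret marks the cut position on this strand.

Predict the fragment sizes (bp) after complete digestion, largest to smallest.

85, 66, 56, 17, 13, 10, 8 bp

NheI sites (GCTAGC) start at positions 23, 31, 116.
NheI cuts after the first base of each site, so after positions 23, 31, 116.
HindIII sites (AAGCTT) start at positions 10, 172, 189.
HindIII cuts after the first base of each site, so after positions 10, 172, 189.
Combined cut positions: 10, 23, 31, 116, 172, 189.
Linear molecule, 6 cuts → 7 fragments:
  1–10 → 10 bp
  11–23 → 13 bp
  24–31 → 8 bp
  32–116 → 85 bp
  117–172 → 56 bp
  173–189 → 17 bp
  190–255 → 66 bp
Sorted largest to smallest: 85, 66, 56, 17, 13, 10, 8 bp.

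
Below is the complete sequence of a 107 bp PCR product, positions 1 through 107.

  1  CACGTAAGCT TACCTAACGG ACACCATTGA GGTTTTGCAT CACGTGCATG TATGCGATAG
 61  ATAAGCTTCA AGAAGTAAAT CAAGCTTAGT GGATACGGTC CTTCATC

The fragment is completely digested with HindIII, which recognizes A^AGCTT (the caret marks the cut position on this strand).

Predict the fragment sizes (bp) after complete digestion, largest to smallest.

57, 25, 19, 6 bp

HindIII sites (AAGCTT) start at positions 6, 63, 82.
HindIII cuts after the first base of each site, so after positions 6, 63, 82.
Linear molecule, 3 cuts → 4 fragments:
  1–6 → 6 bp
  7–63 → 57 bp
  64–82 → 19 bp
  83–107 → 25 bp
Sorted largest to smallest: 57, 25, 19, 6 bp.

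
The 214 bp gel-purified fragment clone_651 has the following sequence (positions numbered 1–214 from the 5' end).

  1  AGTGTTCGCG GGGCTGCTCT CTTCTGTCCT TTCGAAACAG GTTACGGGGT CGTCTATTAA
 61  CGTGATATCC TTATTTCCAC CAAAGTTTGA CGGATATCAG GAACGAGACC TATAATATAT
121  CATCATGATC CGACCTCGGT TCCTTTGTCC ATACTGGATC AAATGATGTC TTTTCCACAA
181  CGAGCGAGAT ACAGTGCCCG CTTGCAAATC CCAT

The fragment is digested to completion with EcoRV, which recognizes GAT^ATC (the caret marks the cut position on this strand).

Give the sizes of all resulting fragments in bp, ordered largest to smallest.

119, 66, 29 bp

EcoRV sites (GATATC) start at positions 64, 93.
EcoRV cuts after base 3 of each site, so after positions 66, 95.
Linear molecule, 2 cuts → 3 fragments:
  1–66 → 66 bp
  67–95 → 29 bp
  96–214 → 119 bp
Sorted largest to smallest: 119, 66, 29 bp.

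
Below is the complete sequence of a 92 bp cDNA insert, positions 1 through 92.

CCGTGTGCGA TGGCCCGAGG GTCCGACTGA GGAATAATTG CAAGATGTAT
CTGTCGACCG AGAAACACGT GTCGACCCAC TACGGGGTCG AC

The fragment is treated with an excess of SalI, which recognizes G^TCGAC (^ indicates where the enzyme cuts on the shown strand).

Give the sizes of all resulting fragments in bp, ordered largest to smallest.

SalI sites (GTCGAC) start at positions 53, 71, 87.
SalI cuts after the first base of each site, so after positions 53, 71, 87.
Linear molecule, 3 cuts → 4 fragments:
  1–53 → 53 bp
  54–71 → 18 bp
  72–87 → 16 bp
  88–92 → 5 bp
Sorted largest to smallest: 53, 18, 16, 5 bp.

53, 18, 16, 5 bp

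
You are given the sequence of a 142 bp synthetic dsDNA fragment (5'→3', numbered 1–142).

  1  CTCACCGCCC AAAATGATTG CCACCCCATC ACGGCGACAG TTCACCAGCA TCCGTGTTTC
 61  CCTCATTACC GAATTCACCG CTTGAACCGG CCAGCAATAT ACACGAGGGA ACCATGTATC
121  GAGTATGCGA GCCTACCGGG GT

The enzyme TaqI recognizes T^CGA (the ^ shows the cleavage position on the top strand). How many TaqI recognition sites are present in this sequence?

TCGA occurs starting at position 119.
TaqI cuts at 1 site.

1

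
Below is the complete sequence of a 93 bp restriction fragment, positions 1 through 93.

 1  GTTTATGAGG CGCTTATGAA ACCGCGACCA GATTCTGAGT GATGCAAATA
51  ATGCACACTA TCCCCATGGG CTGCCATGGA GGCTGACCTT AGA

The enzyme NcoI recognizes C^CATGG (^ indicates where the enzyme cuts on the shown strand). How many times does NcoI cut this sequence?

2

CCATGG occurs starting at positions 64, 74.
NcoI cuts at 2 sites.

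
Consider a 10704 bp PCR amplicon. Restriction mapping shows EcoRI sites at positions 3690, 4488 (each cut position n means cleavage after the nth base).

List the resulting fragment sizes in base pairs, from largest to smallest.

Linear molecule, 2 cuts → 3 fragments:
  3690 − 0 = 3690 bp
  4488 − 3690 = 798 bp
  10704 − 4488 = 6216 bp
Sorted largest to smallest: 6216, 3690, 798 bp.

6216, 3690, 798 bp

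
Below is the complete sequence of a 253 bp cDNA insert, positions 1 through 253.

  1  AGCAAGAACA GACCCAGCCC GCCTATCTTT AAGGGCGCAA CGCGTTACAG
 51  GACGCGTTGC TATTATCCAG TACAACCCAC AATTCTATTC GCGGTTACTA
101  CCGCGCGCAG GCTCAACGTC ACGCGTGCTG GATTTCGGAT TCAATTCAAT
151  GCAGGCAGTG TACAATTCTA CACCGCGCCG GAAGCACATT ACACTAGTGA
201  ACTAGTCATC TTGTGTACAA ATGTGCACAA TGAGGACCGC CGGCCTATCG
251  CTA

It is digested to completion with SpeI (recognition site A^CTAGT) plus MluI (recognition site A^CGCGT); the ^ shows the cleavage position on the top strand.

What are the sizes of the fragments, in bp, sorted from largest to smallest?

SpeI sites (ACTAGT) start at positions 193, 201.
SpeI cuts after the first base of each site, so after positions 193, 201.
MluI sites (ACGCGT) start at positions 40, 52, 121.
MluI cuts after the first base of each site, so after positions 40, 52, 121.
Combined cut positions: 40, 52, 121, 193, 201.
Linear molecule, 5 cuts → 6 fragments:
  1–40 → 40 bp
  41–52 → 12 bp
  53–121 → 69 bp
  122–193 → 72 bp
  194–201 → 8 bp
  202–253 → 52 bp
Sorted largest to smallest: 72, 69, 52, 40, 12, 8 bp.

72, 69, 52, 40, 12, 8 bp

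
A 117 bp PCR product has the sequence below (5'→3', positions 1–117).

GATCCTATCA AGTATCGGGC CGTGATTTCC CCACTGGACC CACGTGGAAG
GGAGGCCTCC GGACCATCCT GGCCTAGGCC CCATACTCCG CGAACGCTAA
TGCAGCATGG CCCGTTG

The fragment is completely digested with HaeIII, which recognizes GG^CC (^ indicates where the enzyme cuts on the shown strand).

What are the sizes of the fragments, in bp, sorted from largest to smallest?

HaeIII sites (GGCC) start at positions 18, 54, 71, 77, 109.
HaeIII cuts after base 2 of each site, so after positions 19, 55, 72, 78, 110.
Linear molecule, 5 cuts → 6 fragments:
  1–19 → 19 bp
  20–55 → 36 bp
  56–72 → 17 bp
  73–78 → 6 bp
  79–110 → 32 bp
  111–117 → 7 bp
Sorted largest to smallest: 36, 32, 19, 17, 7, 6 bp.

36, 32, 19, 17, 7, 6 bp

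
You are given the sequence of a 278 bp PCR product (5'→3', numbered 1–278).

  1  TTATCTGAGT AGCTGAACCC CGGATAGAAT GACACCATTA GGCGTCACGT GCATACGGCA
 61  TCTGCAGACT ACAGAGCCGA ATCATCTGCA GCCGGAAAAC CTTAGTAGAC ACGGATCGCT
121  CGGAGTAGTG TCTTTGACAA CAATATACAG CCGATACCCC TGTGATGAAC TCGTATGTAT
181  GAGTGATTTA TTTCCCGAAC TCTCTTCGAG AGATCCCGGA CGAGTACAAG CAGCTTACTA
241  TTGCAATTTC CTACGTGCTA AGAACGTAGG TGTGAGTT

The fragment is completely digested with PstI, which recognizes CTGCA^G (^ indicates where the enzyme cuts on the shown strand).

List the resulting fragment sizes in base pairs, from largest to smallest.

188, 66, 24 bp

PstI sites (CTGCAG) start at positions 62, 86.
PstI cuts after base 5 of each site (before the last base), so after positions 66, 90.
Linear molecule, 2 cuts → 3 fragments:
  1–66 → 66 bp
  67–90 → 24 bp
  91–278 → 188 bp
Sorted largest to smallest: 188, 66, 24 bp.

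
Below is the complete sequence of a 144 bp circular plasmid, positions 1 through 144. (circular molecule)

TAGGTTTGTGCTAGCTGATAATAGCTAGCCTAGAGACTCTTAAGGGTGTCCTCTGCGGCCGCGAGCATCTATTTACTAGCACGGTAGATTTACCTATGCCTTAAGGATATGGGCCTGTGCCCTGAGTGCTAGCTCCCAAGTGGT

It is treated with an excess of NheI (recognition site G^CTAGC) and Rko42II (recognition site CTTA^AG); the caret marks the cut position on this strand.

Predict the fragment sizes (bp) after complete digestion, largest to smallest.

61, 26, 25, 18, 14 bp

NheI sites (GCTAGC) start at positions 10, 24, 128.
NheI cuts after the first base of each site, so after positions 10, 24, 128.
Rko42II sites (CTTAAG) start at positions 39, 100.
Rko42II cuts after base 4 of each site, so after positions 42, 103.
Combined cut positions: 10, 24, 42, 103, 128.
Circular molecule, 5 cuts → 5 fragments:
  11–24 → 14 bp
  25–42 → 18 bp
  43–103 → 61 bp
  104–128 → 25 bp
  129–144 then 1–10 → 16 + 10 = 26 bp
Sorted largest to smallest: 61, 26, 25, 18, 14 bp.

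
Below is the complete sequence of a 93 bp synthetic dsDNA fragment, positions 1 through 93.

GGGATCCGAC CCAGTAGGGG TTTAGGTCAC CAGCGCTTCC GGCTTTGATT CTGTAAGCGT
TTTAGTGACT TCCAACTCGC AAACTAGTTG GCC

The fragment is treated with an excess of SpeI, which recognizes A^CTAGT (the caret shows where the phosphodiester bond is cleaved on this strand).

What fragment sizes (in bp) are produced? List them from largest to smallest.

The SpeI site (ACTAGT) starts at position 83.
SpeI cuts after the first base of each site, so after position 83.
Linear molecule, 1 cut → 2 fragments:
  1–83 → 83 bp
  84–93 → 10 bp
Sorted largest to smallest: 83, 10 bp.

83, 10 bp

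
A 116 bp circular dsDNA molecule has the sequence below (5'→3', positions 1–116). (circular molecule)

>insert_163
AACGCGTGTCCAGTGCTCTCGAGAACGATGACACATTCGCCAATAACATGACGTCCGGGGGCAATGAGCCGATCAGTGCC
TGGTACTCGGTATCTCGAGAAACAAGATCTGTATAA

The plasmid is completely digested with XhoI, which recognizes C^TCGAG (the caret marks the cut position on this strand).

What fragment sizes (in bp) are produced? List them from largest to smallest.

76, 40 bp

XhoI sites (CTCGAG) start at positions 18, 94.
XhoI cuts after the first base of each site, so after positions 18, 94.
Circular molecule, 2 cuts → 2 fragments:
  19–94 → 76 bp
  95–116 then 1–18 → 22 + 18 = 40 bp
Sorted largest to smallest: 76, 40 bp.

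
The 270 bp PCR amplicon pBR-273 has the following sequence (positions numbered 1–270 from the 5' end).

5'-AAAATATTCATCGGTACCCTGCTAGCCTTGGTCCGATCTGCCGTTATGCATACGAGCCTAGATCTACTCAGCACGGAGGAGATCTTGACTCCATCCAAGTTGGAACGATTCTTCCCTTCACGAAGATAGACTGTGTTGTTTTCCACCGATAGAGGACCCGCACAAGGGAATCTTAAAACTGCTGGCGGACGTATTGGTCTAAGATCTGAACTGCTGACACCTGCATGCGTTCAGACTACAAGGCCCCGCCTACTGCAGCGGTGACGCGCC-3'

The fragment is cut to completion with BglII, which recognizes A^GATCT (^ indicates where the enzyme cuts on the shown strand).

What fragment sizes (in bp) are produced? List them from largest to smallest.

122, 68, 60, 20 bp

BglII sites (AGATCT) start at positions 60, 80, 202.
BglII cuts after the first base of each site, so after positions 60, 80, 202.
Linear molecule, 3 cuts → 4 fragments:
  1–60 → 60 bp
  61–80 → 20 bp
  81–202 → 122 bp
  203–270 → 68 bp
Sorted largest to smallest: 122, 68, 60, 20 bp.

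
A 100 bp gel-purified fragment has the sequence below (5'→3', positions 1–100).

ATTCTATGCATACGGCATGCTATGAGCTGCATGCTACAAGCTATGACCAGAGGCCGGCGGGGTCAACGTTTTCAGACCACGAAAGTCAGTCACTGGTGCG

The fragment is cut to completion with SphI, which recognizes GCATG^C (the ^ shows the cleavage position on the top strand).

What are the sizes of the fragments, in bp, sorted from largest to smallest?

67, 19, 14 bp

SphI sites (GCATGC) start at positions 15, 29.
SphI cuts after base 5 of each site (before the last base), so after positions 19, 33.
Linear molecule, 2 cuts → 3 fragments:
  1–19 → 19 bp
  20–33 → 14 bp
  34–100 → 67 bp
Sorted largest to smallest: 67, 19, 14 bp.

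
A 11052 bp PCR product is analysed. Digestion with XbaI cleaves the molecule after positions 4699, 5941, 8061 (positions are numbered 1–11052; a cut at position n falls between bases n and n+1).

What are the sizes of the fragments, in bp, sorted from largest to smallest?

Linear molecule, 3 cuts → 4 fragments:
  4699 − 0 = 4699 bp
  5941 − 4699 = 1242 bp
  8061 − 5941 = 2120 bp
  11052 − 8061 = 2991 bp
Sorted largest to smallest: 4699, 2991, 2120, 1242 bp.

4699, 2991, 2120, 1242 bp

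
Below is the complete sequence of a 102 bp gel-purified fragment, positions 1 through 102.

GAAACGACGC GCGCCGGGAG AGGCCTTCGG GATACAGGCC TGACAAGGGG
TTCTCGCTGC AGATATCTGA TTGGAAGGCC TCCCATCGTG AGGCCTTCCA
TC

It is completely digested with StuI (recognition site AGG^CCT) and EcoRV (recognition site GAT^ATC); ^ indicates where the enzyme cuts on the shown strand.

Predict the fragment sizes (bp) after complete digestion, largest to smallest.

StuI sites (AGGCCT) start at positions 21, 36, 76, 91.
StuI cuts after base 3 of each site, so after positions 23, 38, 78, 93.
The EcoRV site (GATATC) starts at position 62.
EcoRV cuts after base 3 of each site, so after position 64.
Combined cut positions: 23, 38, 64, 78, 93.
Linear molecule, 5 cuts → 6 fragments:
  1–23 → 23 bp
  24–38 → 15 bp
  39–64 → 26 bp
  65–78 → 14 bp
  79–93 → 15 bp
  94–102 → 9 bp
Sorted largest to smallest: 26, 23, 15, 15, 14, 9 bp.

26, 23, 15, 15, 14, 9 bp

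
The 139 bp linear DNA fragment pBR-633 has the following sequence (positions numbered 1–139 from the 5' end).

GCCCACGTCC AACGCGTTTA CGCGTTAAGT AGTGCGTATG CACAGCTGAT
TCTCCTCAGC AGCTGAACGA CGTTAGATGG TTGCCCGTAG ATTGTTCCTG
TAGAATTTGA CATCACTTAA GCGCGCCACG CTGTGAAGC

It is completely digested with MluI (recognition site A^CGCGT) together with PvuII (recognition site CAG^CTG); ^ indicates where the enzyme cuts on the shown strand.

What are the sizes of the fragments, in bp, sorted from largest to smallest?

77, 25, 17, 12, 8 bp

MluI sites (ACGCGT) start at positions 12, 20.
MluI cuts after the first base of each site, so after positions 12, 20.
PvuII sites (CAGCTG) start at positions 43, 60.
PvuII cuts after base 3 of each site, so after positions 45, 62.
Combined cut positions: 12, 20, 45, 62.
Linear molecule, 4 cuts → 5 fragments:
  1–12 → 12 bp
  13–20 → 8 bp
  21–45 → 25 bp
  46–62 → 17 bp
  63–139 → 77 bp
Sorted largest to smallest: 77, 25, 17, 12, 8 bp.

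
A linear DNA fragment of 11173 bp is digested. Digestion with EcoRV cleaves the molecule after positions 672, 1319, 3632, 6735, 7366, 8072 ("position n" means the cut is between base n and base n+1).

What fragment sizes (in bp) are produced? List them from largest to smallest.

Linear molecule, 6 cuts → 7 fragments:
  672 − 0 = 672 bp
  1319 − 672 = 647 bp
  3632 − 1319 = 2313 bp
  6735 − 3632 = 3103 bp
  7366 − 6735 = 631 bp
  8072 − 7366 = 706 bp
  11173 − 8072 = 3101 bp
Sorted largest to smallest: 3103, 3101, 2313, 706, 672, 647, 631 bp.

3103, 3101, 2313, 706, 672, 647, 631 bp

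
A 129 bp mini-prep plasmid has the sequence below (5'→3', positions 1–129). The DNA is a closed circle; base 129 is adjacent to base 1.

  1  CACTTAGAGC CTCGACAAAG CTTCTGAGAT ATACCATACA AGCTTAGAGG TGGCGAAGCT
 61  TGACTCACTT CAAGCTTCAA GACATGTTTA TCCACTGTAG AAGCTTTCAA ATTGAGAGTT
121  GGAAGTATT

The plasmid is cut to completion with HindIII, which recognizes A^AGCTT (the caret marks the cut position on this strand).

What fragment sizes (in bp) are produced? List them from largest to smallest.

HindIII sites (AAGCTT) start at positions 18, 40, 56, 72, 101.
HindIII cuts after the first base of each site, so after positions 18, 40, 56, 72, 101.
Circular molecule, 5 cuts → 5 fragments:
  19–40 → 22 bp
  41–56 → 16 bp
  57–72 → 16 bp
  73–101 → 29 bp
  102–129 then 1–18 → 28 + 18 = 46 bp
Sorted largest to smallest: 46, 29, 22, 16, 16 bp.

46, 29, 22, 16, 16 bp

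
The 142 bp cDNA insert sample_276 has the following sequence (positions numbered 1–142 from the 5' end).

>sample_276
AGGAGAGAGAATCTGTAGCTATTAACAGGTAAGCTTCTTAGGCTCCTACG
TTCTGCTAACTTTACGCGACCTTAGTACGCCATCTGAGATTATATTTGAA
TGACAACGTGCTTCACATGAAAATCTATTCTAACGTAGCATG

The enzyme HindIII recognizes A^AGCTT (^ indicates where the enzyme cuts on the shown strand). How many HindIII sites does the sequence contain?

1

AAGCTT occurs starting at position 31.
HindIII cuts at 1 site.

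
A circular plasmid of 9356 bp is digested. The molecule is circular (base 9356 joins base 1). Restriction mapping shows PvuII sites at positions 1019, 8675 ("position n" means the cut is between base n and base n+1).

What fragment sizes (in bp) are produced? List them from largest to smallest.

Circular molecule, 2 cuts → 2 fragments:
  8675 − 1019 = 7656 bp
  wrap: 9356 − 8675 + 1019 = 1700 bp
Sorted largest to smallest: 7656, 1700 bp.

7656, 1700 bp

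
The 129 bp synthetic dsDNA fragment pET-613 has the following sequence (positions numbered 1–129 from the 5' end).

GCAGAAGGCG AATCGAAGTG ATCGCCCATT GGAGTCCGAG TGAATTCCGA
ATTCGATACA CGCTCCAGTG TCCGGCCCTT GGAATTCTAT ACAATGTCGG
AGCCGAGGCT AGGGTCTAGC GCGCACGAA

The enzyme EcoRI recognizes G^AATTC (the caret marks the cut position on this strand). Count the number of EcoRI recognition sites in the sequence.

GAATTC occurs starting at positions 42, 49, 82.
EcoRI cuts at 3 sites.

3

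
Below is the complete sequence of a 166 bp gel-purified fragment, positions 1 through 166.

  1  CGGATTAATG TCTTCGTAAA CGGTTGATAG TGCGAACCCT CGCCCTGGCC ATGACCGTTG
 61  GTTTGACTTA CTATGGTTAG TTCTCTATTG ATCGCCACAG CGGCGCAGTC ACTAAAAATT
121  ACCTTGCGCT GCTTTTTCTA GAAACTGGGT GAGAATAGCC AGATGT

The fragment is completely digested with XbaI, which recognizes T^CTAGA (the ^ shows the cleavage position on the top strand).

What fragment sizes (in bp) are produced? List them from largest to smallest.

The XbaI site (TCTAGA) starts at position 137.
XbaI cuts after the first base of each site, so after position 137.
Linear molecule, 1 cut → 2 fragments:
  1–137 → 137 bp
  138–166 → 29 bp
Sorted largest to smallest: 137, 29 bp.

137, 29 bp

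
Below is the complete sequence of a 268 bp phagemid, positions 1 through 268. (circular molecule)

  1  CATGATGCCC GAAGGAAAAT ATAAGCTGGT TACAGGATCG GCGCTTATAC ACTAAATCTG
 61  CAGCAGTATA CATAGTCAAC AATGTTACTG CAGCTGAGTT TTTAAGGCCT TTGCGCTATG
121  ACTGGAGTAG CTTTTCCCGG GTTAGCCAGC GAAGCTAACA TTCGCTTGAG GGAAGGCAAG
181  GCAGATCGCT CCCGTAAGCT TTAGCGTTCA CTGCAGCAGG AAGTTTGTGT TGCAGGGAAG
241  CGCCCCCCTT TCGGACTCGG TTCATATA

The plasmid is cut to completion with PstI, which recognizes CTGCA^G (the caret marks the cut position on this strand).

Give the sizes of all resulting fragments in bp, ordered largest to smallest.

123, 115, 30 bp

PstI sites (CTGCAG) start at positions 58, 88, 211.
PstI cuts after base 5 of each site (before the last base), so after positions 62, 92, 215.
Circular molecule, 3 cuts → 3 fragments:
  63–92 → 30 bp
  93–215 → 123 bp
  216–268 then 1–62 → 53 + 62 = 115 bp
Sorted largest to smallest: 123, 115, 30 bp.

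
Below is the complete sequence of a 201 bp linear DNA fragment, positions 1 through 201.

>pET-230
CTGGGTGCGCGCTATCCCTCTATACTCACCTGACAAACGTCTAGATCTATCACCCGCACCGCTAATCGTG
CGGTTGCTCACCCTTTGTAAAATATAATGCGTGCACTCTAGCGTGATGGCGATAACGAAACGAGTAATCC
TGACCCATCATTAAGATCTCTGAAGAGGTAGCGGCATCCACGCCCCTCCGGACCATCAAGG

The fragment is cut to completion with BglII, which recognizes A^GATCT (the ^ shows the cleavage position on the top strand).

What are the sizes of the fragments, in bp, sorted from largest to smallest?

111, 47, 43 bp

BglII sites (AGATCT) start at positions 43, 154.
BglII cuts after the first base of each site, so after positions 43, 154.
Linear molecule, 2 cuts → 3 fragments:
  1–43 → 43 bp
  44–154 → 111 bp
  155–201 → 47 bp
Sorted largest to smallest: 111, 47, 43 bp.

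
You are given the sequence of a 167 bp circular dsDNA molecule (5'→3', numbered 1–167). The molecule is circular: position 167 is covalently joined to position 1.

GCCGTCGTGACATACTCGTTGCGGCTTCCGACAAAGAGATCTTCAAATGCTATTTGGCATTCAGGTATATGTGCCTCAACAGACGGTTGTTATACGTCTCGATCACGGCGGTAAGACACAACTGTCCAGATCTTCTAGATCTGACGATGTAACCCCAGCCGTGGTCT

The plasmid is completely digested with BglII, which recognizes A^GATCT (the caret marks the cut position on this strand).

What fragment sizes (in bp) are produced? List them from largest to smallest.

91, 67, 9 bp

BglII sites (AGATCT) start at positions 37, 128, 137.
BglII cuts after the first base of each site, so after positions 37, 128, 137.
Circular molecule, 3 cuts → 3 fragments:
  38–128 → 91 bp
  129–137 → 9 bp
  138–167 then 1–37 → 30 + 37 = 67 bp
Sorted largest to smallest: 91, 67, 9 bp.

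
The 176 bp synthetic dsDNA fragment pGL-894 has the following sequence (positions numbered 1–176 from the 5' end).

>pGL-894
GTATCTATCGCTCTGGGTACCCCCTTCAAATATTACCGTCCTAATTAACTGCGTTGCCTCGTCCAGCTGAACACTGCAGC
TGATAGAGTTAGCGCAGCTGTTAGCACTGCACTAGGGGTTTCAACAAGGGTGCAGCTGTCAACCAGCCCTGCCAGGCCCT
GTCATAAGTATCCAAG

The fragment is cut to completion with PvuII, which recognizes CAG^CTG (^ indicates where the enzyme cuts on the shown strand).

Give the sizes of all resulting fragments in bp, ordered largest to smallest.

66, 41, 38, 18, 13 bp

PvuII sites (CAGCTG) start at positions 64, 77, 95, 133.
PvuII cuts after base 3 of each site, so after positions 66, 79, 97, 135.
Linear molecule, 4 cuts → 5 fragments:
  1–66 → 66 bp
  67–79 → 13 bp
  80–97 → 18 bp
  98–135 → 38 bp
  136–176 → 41 bp
Sorted largest to smallest: 66, 41, 38, 18, 13 bp.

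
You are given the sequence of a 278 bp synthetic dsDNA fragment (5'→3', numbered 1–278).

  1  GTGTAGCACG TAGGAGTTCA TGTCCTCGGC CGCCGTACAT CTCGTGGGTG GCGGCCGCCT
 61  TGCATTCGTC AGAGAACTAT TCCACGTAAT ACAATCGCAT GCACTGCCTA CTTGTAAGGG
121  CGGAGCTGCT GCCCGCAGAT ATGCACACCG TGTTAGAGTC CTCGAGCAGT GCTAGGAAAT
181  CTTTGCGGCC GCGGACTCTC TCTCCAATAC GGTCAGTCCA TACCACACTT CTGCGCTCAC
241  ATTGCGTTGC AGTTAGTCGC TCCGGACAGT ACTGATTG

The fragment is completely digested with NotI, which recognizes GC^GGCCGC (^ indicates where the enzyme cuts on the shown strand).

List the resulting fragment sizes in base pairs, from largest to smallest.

134, 92, 52 bp

NotI sites (GCGGCCGC) start at positions 51, 185.
NotI cuts after base 2 of each site, so after positions 52, 186.
Linear molecule, 2 cuts → 3 fragments:
  1–52 → 52 bp
  53–186 → 134 bp
  187–278 → 92 bp
Sorted largest to smallest: 134, 92, 52 bp.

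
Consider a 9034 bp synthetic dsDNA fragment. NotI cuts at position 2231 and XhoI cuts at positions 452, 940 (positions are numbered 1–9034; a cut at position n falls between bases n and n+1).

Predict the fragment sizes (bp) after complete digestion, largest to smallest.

Combined cut positions (sorted): 452, 940, 2231.
Linear molecule, 3 cuts → 4 fragments:
  452 − 0 = 452 bp
  940 − 452 = 488 bp
  2231 − 940 = 1291 bp
  9034 − 2231 = 6803 bp
Sorted largest to smallest: 6803, 1291, 488, 452 bp.

6803, 1291, 488, 452 bp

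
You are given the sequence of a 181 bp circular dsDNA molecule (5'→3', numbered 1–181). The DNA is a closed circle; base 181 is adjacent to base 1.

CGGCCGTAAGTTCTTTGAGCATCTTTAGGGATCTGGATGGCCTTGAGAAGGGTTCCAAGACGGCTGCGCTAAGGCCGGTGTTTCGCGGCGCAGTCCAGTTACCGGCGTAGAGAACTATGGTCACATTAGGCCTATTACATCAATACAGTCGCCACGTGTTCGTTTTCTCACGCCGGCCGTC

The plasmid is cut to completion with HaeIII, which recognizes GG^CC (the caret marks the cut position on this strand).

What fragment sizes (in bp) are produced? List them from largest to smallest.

HaeIII sites (GGCC) start at positions 2, 39, 73, 129, 175.
HaeIII cuts after base 2 of each site, so after positions 3, 40, 74, 130, 176.
Circular molecule, 5 cuts → 5 fragments:
  4–40 → 37 bp
  41–74 → 34 bp
  75–130 → 56 bp
  131–176 → 46 bp
  177–181 then 1–3 → 5 + 3 = 8 bp
Sorted largest to smallest: 56, 46, 37, 34, 8 bp.

56, 46, 37, 34, 8 bp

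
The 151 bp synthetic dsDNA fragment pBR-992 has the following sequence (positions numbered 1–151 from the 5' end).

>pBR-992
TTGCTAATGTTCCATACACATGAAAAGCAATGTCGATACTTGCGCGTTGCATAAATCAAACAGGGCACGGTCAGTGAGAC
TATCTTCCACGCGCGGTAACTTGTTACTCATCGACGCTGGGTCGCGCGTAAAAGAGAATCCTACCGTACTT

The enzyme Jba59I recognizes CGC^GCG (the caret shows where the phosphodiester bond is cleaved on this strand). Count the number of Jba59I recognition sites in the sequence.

2

CGCGCG occurs starting at positions 90, 123.
Jba59I cuts at 2 sites.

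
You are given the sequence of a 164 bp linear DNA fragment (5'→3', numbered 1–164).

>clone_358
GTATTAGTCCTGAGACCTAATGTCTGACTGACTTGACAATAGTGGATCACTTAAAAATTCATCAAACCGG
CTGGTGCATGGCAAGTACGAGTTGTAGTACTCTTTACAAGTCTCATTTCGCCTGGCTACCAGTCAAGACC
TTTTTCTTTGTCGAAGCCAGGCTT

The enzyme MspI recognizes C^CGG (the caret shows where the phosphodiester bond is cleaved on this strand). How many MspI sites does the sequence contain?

1

CCGG occurs starting at position 67.
MspI cuts at 1 site.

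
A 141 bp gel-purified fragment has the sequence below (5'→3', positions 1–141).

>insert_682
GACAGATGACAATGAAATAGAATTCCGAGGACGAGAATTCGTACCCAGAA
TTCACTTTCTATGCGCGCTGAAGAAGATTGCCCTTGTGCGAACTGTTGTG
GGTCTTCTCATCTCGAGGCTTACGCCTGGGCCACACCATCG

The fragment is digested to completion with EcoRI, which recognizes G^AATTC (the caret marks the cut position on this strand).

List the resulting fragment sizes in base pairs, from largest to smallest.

EcoRI sites (GAATTC) start at positions 20, 35, 48.
EcoRI cuts after the first base of each site, so after positions 20, 35, 48.
Linear molecule, 3 cuts → 4 fragments:
  1–20 → 20 bp
  21–35 → 15 bp
  36–48 → 13 bp
  49–141 → 93 bp
Sorted largest to smallest: 93, 20, 15, 13 bp.

93, 20, 15, 13 bp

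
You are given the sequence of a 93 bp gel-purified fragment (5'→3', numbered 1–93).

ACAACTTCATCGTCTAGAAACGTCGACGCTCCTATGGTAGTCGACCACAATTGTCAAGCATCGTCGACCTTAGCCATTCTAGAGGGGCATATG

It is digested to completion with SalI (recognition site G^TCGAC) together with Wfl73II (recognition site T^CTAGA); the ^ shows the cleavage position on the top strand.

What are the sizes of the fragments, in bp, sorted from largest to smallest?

SalI sites (GTCGAC) start at positions 22, 40, 63.
SalI cuts after the first base of each site, so after positions 22, 40, 63.
Wfl73II sites (TCTAGA) start at positions 13, 78.
Wfl73II cuts after the first base of each site, so after positions 13, 78.
Combined cut positions: 13, 22, 40, 63, 78.
Linear molecule, 5 cuts → 6 fragments:
  1–13 → 13 bp
  14–22 → 9 bp
  23–40 → 18 bp
  41–63 → 23 bp
  64–78 → 15 bp
  79–93 → 15 bp
Sorted largest to smallest: 23, 18, 15, 15, 13, 9 bp.

23, 18, 15, 15, 13, 9 bp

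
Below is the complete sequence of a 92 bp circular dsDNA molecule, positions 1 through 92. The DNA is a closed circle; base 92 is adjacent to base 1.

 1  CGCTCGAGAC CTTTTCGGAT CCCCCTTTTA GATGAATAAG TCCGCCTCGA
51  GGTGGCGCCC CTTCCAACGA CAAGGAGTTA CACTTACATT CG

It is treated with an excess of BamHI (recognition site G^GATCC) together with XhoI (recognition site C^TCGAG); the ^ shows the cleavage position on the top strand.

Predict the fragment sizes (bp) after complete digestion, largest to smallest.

The BamHI site (GGATCC) starts at position 17.
BamHI cuts after the first base of each site, so after position 17.
XhoI sites (CTCGAG) start at positions 3, 46.
XhoI cuts after the first base of each site, so after positions 3, 46.
Combined cut positions: 3, 17, 46.
Circular molecule, 3 cuts → 3 fragments:
  4–17 → 14 bp
  18–46 → 29 bp
  47–92 then 1–3 → 46 + 3 = 49 bp
Sorted largest to smallest: 49, 29, 14 bp.

49, 29, 14 bp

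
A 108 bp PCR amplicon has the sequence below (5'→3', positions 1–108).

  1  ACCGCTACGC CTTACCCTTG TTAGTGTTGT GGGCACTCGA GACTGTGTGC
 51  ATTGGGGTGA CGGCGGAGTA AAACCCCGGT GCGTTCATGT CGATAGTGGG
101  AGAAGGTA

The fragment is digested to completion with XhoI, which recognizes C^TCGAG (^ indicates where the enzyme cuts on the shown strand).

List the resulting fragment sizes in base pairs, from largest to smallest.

72, 36 bp

The XhoI site (CTCGAG) starts at position 36.
XhoI cuts after the first base of each site, so after position 36.
Linear molecule, 1 cut → 2 fragments:
  1–36 → 36 bp
  37–108 → 72 bp
Sorted largest to smallest: 72, 36 bp.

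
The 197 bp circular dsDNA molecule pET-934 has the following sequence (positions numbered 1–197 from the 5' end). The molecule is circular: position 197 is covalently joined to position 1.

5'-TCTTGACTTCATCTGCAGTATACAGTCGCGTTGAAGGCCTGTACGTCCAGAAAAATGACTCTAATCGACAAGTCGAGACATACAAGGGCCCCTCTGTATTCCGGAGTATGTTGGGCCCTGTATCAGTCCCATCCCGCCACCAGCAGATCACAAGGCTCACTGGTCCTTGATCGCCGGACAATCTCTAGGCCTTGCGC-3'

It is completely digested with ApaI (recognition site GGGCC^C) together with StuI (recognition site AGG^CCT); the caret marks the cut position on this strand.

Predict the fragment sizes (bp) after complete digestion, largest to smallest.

72, 53, 45, 27 bp

ApaI sites (GGGCCC) start at positions 86, 113.
ApaI cuts after base 5 of each site (before the last base), so after positions 90, 117.
StuI sites (AGGCCT) start at positions 35, 187.
StuI cuts after base 3 of each site, so after positions 37, 189.
Combined cut positions: 37, 90, 117, 189.
Circular molecule, 4 cuts → 4 fragments:
  38–90 → 53 bp
  91–117 → 27 bp
  118–189 → 72 bp
  190–197 then 1–37 → 8 + 37 = 45 bp
Sorted largest to smallest: 72, 53, 45, 27 bp.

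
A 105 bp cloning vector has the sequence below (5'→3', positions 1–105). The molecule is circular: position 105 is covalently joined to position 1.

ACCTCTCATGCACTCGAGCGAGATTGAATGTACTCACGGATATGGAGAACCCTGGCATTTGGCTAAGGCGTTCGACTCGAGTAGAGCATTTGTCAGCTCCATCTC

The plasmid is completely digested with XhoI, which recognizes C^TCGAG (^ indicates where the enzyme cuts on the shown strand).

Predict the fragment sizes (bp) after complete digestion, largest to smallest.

XhoI sites (CTCGAG) start at positions 13, 76.
XhoI cuts after the first base of each site, so after positions 13, 76.
Circular molecule, 2 cuts → 2 fragments:
  14–76 → 63 bp
  77–105 then 1–13 → 29 + 13 = 42 bp
Sorted largest to smallest: 63, 42 bp.

63, 42 bp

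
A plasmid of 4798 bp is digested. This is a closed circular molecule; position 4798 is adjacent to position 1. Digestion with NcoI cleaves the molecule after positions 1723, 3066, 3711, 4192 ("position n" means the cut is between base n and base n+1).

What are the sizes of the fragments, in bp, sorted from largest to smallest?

2329, 1343, 645, 481 bp

Circular molecule, 4 cuts → 4 fragments:
  3066 − 1723 = 1343 bp
  3711 − 3066 = 645 bp
  4192 − 3711 = 481 bp
  wrap: 4798 − 4192 + 1723 = 2329 bp
Sorted largest to smallest: 2329, 1343, 645, 481 bp.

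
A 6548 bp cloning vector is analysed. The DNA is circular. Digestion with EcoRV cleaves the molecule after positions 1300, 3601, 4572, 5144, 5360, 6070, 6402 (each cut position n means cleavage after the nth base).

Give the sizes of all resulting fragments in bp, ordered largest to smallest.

Circular molecule, 7 cuts → 7 fragments:
  3601 − 1300 = 2301 bp
  4572 − 3601 = 971 bp
  5144 − 4572 = 572 bp
  5360 − 5144 = 216 bp
  6070 − 5360 = 710 bp
  6402 − 6070 = 332 bp
  wrap: 6548 − 6402 + 1300 = 1446 bp
Sorted largest to smallest: 2301, 1446, 971, 710, 572, 332, 216 bp.

2301, 1446, 971, 710, 572, 332, 216 bp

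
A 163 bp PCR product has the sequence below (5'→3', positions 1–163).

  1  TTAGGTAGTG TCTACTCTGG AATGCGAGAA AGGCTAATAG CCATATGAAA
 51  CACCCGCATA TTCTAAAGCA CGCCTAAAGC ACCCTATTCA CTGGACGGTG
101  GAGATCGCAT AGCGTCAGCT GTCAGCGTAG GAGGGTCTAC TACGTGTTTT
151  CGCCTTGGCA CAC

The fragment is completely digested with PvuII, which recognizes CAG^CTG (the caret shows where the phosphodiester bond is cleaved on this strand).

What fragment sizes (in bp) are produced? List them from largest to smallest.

118, 45 bp

The PvuII site (CAGCTG) starts at position 116.
PvuII cuts after base 3 of each site, so after position 118.
Linear molecule, 1 cut → 2 fragments:
  1–118 → 118 bp
  119–163 → 45 bp
Sorted largest to smallest: 118, 45 bp.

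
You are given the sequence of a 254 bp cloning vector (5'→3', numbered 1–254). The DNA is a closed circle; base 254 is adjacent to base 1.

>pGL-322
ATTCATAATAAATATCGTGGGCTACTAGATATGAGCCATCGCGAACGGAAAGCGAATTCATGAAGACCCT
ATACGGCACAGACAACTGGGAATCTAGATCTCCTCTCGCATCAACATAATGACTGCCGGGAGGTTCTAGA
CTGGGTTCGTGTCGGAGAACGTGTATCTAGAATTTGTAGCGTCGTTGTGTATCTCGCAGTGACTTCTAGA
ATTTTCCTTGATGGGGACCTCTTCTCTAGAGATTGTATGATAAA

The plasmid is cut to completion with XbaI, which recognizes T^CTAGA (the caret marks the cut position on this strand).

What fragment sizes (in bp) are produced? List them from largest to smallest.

112, 42, 39, 31, 30 bp

XbaI sites (TCTAGA) start at positions 93, 135, 166, 205, 235.
XbaI cuts after the first base of each site, so after positions 93, 135, 166, 205, 235.
Circular molecule, 5 cuts → 5 fragments:
  94–135 → 42 bp
  136–166 → 31 bp
  167–205 → 39 bp
  206–235 → 30 bp
  236–254 then 1–93 → 19 + 93 = 112 bp
Sorted largest to smallest: 112, 42, 39, 31, 30 bp.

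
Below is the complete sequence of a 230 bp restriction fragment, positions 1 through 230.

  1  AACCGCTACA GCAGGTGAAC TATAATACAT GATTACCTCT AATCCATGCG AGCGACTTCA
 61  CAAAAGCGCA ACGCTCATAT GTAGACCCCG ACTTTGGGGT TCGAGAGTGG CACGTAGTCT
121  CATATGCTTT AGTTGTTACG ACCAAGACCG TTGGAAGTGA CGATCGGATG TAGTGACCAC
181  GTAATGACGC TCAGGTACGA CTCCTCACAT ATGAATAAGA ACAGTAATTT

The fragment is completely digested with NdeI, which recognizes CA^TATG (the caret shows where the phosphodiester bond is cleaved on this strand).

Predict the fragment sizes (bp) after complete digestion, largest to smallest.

NdeI sites (CATATG) start at positions 76, 121, 208.
NdeI cuts after base 2 of each site, so after positions 77, 122, 209.
Linear molecule, 3 cuts → 4 fragments:
  1–77 → 77 bp
  78–122 → 45 bp
  123–209 → 87 bp
  210–230 → 21 bp
Sorted largest to smallest: 87, 77, 45, 21 bp.

87, 77, 45, 21 bp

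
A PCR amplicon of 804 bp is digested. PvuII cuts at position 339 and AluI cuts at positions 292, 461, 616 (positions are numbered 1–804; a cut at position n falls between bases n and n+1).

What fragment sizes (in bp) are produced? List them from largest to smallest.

292, 188, 155, 122, 47 bp

Combined cut positions (sorted): 292, 339, 461, 616.
Linear molecule, 4 cuts → 5 fragments:
  292 − 0 = 292 bp
  339 − 292 = 47 bp
  461 − 339 = 122 bp
  616 − 461 = 155 bp
  804 − 616 = 188 bp
Sorted largest to smallest: 292, 188, 155, 122, 47 bp.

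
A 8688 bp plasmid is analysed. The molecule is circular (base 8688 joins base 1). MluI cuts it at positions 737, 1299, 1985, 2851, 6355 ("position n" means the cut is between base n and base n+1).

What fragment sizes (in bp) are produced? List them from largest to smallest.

3504, 3070, 866, 686, 562 bp

Circular molecule, 5 cuts → 5 fragments:
  1299 − 737 = 562 bp
  1985 − 1299 = 686 bp
  2851 − 1985 = 866 bp
  6355 − 2851 = 3504 bp
  wrap: 8688 − 6355 + 737 = 3070 bp
Sorted largest to smallest: 3504, 3070, 866, 686, 562 bp.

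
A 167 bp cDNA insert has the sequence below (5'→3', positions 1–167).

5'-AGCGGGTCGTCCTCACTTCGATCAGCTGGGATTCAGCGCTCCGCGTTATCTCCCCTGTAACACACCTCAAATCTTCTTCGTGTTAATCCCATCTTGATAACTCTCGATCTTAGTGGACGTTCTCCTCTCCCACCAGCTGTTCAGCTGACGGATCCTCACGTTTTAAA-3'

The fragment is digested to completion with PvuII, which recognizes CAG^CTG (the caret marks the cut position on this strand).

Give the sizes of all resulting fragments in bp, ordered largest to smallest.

111, 25, 23, 8 bp

PvuII sites (CAGCTG) start at positions 23, 134, 142.
PvuII cuts after base 3 of each site, so after positions 25, 136, 144.
Linear molecule, 3 cuts → 4 fragments:
  1–25 → 25 bp
  26–136 → 111 bp
  137–144 → 8 bp
  145–167 → 23 bp
Sorted largest to smallest: 111, 25, 23, 8 bp.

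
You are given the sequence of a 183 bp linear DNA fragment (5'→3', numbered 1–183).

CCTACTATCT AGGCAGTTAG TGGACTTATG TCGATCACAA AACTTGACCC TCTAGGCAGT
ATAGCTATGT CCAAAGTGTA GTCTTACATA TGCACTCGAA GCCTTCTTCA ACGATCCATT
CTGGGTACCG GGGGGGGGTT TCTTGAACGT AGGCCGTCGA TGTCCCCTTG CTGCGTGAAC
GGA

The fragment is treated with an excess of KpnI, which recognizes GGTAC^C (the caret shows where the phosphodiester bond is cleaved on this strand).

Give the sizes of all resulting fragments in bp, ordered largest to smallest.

128, 55 bp

The KpnI site (GGTACC) starts at position 124.
KpnI cuts after base 5 of each site (before the last base), so after position 128.
Linear molecule, 1 cut → 2 fragments:
  1–128 → 128 bp
  129–183 → 55 bp
Sorted largest to smallest: 128, 55 bp.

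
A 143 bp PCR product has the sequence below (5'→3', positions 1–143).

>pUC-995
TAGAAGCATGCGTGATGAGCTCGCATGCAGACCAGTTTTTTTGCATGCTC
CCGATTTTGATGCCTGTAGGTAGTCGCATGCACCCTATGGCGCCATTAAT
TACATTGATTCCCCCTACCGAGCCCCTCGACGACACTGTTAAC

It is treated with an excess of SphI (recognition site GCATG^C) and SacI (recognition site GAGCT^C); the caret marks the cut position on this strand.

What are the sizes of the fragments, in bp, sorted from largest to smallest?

63, 33, 20, 11, 10, 6 bp

SphI sites (GCATGC) start at positions 6, 23, 43, 76.
SphI cuts after base 5 of each site (before the last base), so after positions 10, 27, 47, 80.
The SacI site (GAGCTC) starts at position 17.
SacI cuts after base 5 of each site (before the last base), so after position 21.
Combined cut positions: 10, 21, 27, 47, 80.
Linear molecule, 5 cuts → 6 fragments:
  1–10 → 10 bp
  11–21 → 11 bp
  22–27 → 6 bp
  28–47 → 20 bp
  48–80 → 33 bp
  81–143 → 63 bp
Sorted largest to smallest: 63, 33, 20, 11, 10, 6 bp.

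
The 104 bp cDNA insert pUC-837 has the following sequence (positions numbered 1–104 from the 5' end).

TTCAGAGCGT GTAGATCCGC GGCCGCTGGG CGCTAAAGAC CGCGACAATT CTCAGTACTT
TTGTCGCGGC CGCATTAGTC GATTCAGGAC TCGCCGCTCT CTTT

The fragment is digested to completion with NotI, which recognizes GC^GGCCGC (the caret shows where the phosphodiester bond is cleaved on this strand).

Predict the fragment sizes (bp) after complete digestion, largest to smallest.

47, 37, 20 bp

NotI sites (GCGGCCGC) start at positions 19, 66.
NotI cuts after base 2 of each site, so after positions 20, 67.
Linear molecule, 2 cuts → 3 fragments:
  1–20 → 20 bp
  21–67 → 47 bp
  68–104 → 37 bp
Sorted largest to smallest: 47, 37, 20 bp.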